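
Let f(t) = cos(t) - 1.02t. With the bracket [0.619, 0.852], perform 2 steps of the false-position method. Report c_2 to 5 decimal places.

0.73027

f(0.619000) = 0.183079, f(0.852000) = -0.210561
step 1: c = 0.727367, f(c) = 0.005014 > 0 → new bracket [0.727367, 0.852000]
step 2: c = 0.730265, f(c) = 0.000127 > 0 → new bracket [0.730265, 0.852000]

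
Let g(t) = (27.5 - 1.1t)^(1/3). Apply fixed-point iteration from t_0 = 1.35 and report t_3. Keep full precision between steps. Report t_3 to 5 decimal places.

2.89712

t_1 = g(1.350000) = 2.963066
t_2 = g(2.963066) = 2.894107
t_3 = g(2.894107) = 2.897123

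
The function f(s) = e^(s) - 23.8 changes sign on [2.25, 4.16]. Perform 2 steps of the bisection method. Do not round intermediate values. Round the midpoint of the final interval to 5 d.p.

2.96625

f(2.250000) = -14.312264, f(4.160000) = 40.271523 (opposite signs)
step 1: m = 3.205000, f(m) = 0.855500 > 0 → root in [2.250000, 3.205000]
step 2: m = 2.727500, f(m) = -8.505397 < 0 → root in [2.727500, 3.205000]
Midpoint of [2.727500, 3.205000] = 2.966250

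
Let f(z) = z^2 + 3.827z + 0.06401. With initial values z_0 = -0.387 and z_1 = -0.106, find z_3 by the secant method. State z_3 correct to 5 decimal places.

f(z_0) = -1.267270, f(z_1) = -0.330416
z_2 = -0.106000 - (-0.330416)·(-0.106000 - -0.387000)/(-0.330416 - (-1.267270)) = -0.006895; f(z_2) = 0.037670
z_3 = -0.006895 - (0.037670)·(-0.006895 - -0.106000)/(0.037670 - (-0.330416)) = -0.017038; f(z_3) = -0.000902

-0.01704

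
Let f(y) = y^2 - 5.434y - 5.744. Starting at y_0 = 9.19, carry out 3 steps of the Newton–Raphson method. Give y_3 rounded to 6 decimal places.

6.340287

f'(y) = 2y - 5.434
y_0 = 9.190000: f = 28.773640, f' = 12.946000 → y_1 = 9.190000 - (28.773640)/(12.946000) = 6.967411
y_1 = 6.967411: f = 4.939903, f' = 8.500822 → y_2 = 6.967411 - (4.939903)/(8.500822) = 6.386302
y_2 = 6.386302: f = 0.337688, f' = 7.338604 → y_3 = 6.386302 - (0.337688)/(7.338604) = 6.340287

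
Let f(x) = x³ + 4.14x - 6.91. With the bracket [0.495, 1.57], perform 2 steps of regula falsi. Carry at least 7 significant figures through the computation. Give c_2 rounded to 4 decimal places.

1.2098

False-position update: c = (a·f(b) − b·f(a))/(f(b) − f(a)); replace the endpoint whose sign matches f(c).
f(0.495000) = -4.739413, f(1.570000) = 3.459693
step 1: c = 1.116393, f(c) = -0.896734 < 0 → new bracket [1.116393, 1.570000]
step 2: c = 1.209764, f(c) = -0.131050 < 0 → new bracket [1.209764, 1.570000]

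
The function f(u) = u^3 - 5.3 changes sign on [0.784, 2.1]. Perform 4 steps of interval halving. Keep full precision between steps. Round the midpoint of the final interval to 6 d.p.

1.729875

f(0.784000) = -4.818110, f(2.100000) = 3.961000 (opposite signs)
step 1: m = 1.442000, f(m) = -2.301557 < 0 → root in [1.442000, 2.100000]
step 2: m = 1.771000, f(m) = 0.254637 > 0 → root in [1.442000, 1.771000]
step 3: m = 1.606500, f(m) = -1.153877 < 0 → root in [1.606500, 1.771000]
step 4: m = 1.688750, f(m) = -0.483893 < 0 → root in [1.688750, 1.771000]
Midpoint of [1.688750, 1.771000] = 1.729875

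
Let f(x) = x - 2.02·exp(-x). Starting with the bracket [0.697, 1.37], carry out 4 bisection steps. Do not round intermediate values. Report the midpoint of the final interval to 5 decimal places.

0.84422

f(0.697000) = -0.309116, f(1.370000) = 0.856704 (opposite signs)
step 1: m = 1.033500, f(m) = 0.314866 > 0 → root in [0.697000, 1.033500]
step 2: m = 0.865250, f(m) = 0.014938 > 0 → root in [0.697000, 0.865250]
step 3: m = 0.781125, f(m) = -0.143814 < 0 → root in [0.781125, 0.865250]
step 4: m = 0.823188, f(m) = -0.063653 < 0 → root in [0.823188, 0.865250]
Midpoint of [0.823188, 0.865250] = 0.844219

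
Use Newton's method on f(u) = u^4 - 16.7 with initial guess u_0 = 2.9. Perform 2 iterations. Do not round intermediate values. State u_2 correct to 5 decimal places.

f'(u) = 4u^3
u_0 = 2.900000: f = 54.028100, f' = 97.556000 → u_1 = 2.900000 - (54.028100)/(97.556000) = 2.346184
u_1 = 2.346184: f = 13.600380, f' = 51.659006 → u_2 = 2.346184 - (13.600380)/(51.659006) = 2.082912

2.08291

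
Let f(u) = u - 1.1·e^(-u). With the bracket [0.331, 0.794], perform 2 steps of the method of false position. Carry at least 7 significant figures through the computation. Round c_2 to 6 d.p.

f(0.331000) = -0.459026, f(0.794000) = 0.296764
step 1: c = 0.612201, f(c) = 0.015829 > 0 → new bracket [0.331000, 0.612201]
step 2: c = 0.602827, f(c) = 0.000839 > 0 → new bracket [0.331000, 0.602827]

0.602827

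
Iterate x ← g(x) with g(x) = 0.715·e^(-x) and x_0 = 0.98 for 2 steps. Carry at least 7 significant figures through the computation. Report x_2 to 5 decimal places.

x_1 = g(0.980000) = 0.268347
x_2 = g(0.268347) = 0.546719

0.54672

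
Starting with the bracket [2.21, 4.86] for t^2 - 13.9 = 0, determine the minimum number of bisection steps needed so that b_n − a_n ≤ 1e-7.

Initial width b − a = 4.86 − 2.21 = 2.650000.
After n steps the width is (b−a)/2^n; need (b−a)/2^n ≤ 1e-7.
So n ≥ log₂(2.650000/1e-7) = log₂(26500000.0000) ≈ 24.6595.
Hence n = 25.

25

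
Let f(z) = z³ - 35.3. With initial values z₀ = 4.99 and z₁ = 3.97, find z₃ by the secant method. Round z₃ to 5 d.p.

3.32247

f(z_0) = 88.951499, f(z_1) = 27.270773
z_2 = 3.970000 - (27.270773)·(3.970000 - 4.990000)/(27.270773 - (88.951499)) = 3.519029; f(z_2) = 8.278143
z_3 = 3.519029 - (8.278143)·(3.519029 - 3.970000)/(8.278143 - (27.270773)) = 3.322469; f(z_3) = 1.376076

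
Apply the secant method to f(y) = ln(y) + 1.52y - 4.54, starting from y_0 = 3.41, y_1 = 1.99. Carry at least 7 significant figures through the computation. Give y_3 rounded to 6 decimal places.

2.408888

Secant update: y_(k+1) = y_k − f(y_k)·(y_k − y_(k-1))/(f(y_k) − f(y_(k-1))).
f(y_0) = 1.869912, f(y_1) = -0.827065
y_2 = 1.990000 - (-0.827065)·(1.990000 - 3.410000)/(-0.827065 - (1.869912)) = 2.425463; f(y_2) = 0.032725
y_3 = 2.425463 - (0.032725)·(2.425463 - 1.990000)/(0.032725 - (-0.827065)) = 2.408888; f(y_3) = 0.000675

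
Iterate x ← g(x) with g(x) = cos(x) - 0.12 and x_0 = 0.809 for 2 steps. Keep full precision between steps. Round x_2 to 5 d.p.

0.72178

x_1 = g(0.809000) = 0.570222
x_2 = g(0.570222) = 0.721781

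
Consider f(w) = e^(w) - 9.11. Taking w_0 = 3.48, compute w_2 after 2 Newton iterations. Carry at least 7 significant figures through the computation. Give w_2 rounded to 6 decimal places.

f'(w) = e^(w)
w_0 = 3.480000: f = 23.349722, f' = 32.459722 → w_1 = 3.480000 - (23.349722)/(32.459722) = 2.760656
w_1 = 2.760656: f = 6.700203, f' = 15.810203 → w_2 = 2.760656 - (6.700203)/(15.810203) = 2.336866

2.336866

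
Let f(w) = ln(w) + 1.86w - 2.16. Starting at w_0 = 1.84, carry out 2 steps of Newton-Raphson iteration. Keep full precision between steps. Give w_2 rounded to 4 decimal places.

Newton update: w ← w − f(w)/f'(w).
f'(w) = 1/w + 1.86
w_0 = 1.840000: f = 1.872166, f' = 2.403478 → w_1 = 1.840000 - (1.872166)/(2.403478) = 1.061060
w_1 = 1.061060: f = -0.127160, f' = 2.802454 → w_2 = 1.061060 - (-0.127160)/(2.802454) = 1.106435

1.1064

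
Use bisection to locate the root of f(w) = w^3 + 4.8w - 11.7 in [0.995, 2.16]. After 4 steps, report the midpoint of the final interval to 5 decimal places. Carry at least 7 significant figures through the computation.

f(0.995000) = -5.938925, f(2.160000) = 8.745696 (opposite signs)
step 1: m = 1.577500, f(m) = -0.202381 < 0 → root in [1.577500, 2.160000]
step 2: m = 1.868750, f(m) = 3.796098 > 0 → root in [1.577500, 1.868750]
step 3: m = 1.723125, f(m) = 1.687233 > 0 → root in [1.577500, 1.723125]
step 4: m = 1.650313, f(m) = 0.716178 > 0 → root in [1.577500, 1.650313]
Midpoint of [1.577500, 1.650313] = 1.613906

1.61391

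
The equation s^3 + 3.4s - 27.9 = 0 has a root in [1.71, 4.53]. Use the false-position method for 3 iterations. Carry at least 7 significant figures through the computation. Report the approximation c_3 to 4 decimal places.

2.5705

f(1.710000) = -17.085789, f(4.530000) = 80.461677
step 1: c = 2.203933, f(c) = -9.701416 < 0 → new bracket [2.203933, 4.530000]
step 2: c = 2.454215, f(c) = -4.773522 < 0 → new bracket [2.454215, 4.530000]
step 3: c = 2.570467, f(c) = -2.176563 < 0 → new bracket [2.570467, 4.530000]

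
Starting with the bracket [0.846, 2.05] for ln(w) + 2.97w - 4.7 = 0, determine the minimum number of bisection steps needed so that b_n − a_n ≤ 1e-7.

24

Initial width b − a = 2.05 − 0.846 = 1.204000.
After n steps the width is (b−a)/2^n; need (b−a)/2^n ≤ 1e-7.
So n ≥ log₂(1.204000/1e-7) = log₂(12040000.0000) ≈ 23.5213.
Hence n = 24.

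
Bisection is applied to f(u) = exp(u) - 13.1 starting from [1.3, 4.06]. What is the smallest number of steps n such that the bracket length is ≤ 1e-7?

Initial width b − a = 4.06 − 1.3 = 2.760000.
After n steps the width is (b−a)/2^n; need (b−a)/2^n ≤ 1e-7.
So n ≥ log₂(2.760000/1e-7) = log₂(27600000.0000) ≈ 24.7182.
Hence n = 25.

25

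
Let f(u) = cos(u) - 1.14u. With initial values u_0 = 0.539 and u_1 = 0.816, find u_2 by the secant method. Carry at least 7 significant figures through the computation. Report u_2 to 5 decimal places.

0.67712

f(u_0) = 0.243762, f(u_1) = -0.245100
u_2 = 0.816000 - (-0.245100)·(0.816000 - 0.539000)/(-0.245100 - (0.243762)) = 0.677121; f(u_2) = 0.007462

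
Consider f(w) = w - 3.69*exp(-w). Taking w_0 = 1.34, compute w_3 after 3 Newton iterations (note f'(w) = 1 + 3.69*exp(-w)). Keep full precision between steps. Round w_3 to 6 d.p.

1.158500

w_0 = 1.340000: f = 0.373789, f' = 1.966211 → w_1 = 1.340000 - (0.373789)/(1.966211) = 1.149893
w_1 = 1.149893: f = -0.018621, f' = 2.168514 → w_2 = 1.149893 - (-0.018621)/(2.168514) = 1.158480
w_2 = 1.158480: f = -0.000043, f' = 2.158523 → w_3 = 1.158480 - (-0.000043)/(2.158523) = 1.158500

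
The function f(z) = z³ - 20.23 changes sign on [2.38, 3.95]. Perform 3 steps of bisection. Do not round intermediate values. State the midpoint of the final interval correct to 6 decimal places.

f(2.380000) = -6.748728, f(3.950000) = 41.399875 (opposite signs)
step 1: m = 3.165000, f(m) = 11.474517 > 0 → root in [2.380000, 3.165000]
step 2: m = 2.772500, f(m) = 1.081532 > 0 → root in [2.380000, 2.772500]
step 3: m = 2.576250, f(m) = -3.131264 < 0 → root in [2.576250, 2.772500]
Midpoint of [2.576250, 2.772500] = 2.674375

2.674375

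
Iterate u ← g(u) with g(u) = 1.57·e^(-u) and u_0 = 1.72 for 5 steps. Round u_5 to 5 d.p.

u_1 = g(1.720000) = 0.281134
u_2 = g(0.281134) = 1.185236
u_3 = g(1.185236) = 0.479908
u_4 = g(0.479908) = 0.971579
u_5 = g(0.971579) = 0.594221

0.59422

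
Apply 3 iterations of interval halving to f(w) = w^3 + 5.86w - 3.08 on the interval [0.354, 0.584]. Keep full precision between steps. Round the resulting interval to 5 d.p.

[0.49775, 0.52650]

f(0.354000) = -0.961198, f(0.584000) = 0.541417 (opposite signs)
step 1: m = 0.469000, f(m) = -0.228498 < 0 → root in [0.469000, 0.584000]
step 2: m = 0.526500, f(m) = 0.151237 > 0 → root in [0.469000, 0.526500]
step 3: m = 0.497750, f(m) = -0.039865 < 0 → root in [0.497750, 0.526500]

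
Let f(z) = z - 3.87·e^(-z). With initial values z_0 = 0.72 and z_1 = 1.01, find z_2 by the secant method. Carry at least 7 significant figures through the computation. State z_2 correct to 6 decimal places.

1.161613

f(z_0) = -1.163731, f(z_1) = -0.399527
z_2 = 1.010000 - (-0.399527)·(1.010000 - 0.720000)/(-0.399527 - (-1.163731)) = 1.161613; f(z_2) = -0.049624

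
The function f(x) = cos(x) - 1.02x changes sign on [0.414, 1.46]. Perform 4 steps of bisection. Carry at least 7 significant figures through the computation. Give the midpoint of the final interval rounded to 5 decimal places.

f(0.414000) = 0.493239, f(1.460000) = -1.378630 (opposite signs)
step 1: m = 0.937000, f(m) = -0.363532 < 0 → root in [0.414000, 0.937000]
step 2: m = 0.675500, f(m) = 0.091384 > 0 → root in [0.675500, 0.937000]
step 3: m = 0.806250, f(m) = -0.130165 < 0 → root in [0.675500, 0.806250]
step 4: m = 0.740875, f(m) = -0.017814 < 0 → root in [0.675500, 0.740875]
Midpoint of [0.675500, 0.740875] = 0.708187

0.70819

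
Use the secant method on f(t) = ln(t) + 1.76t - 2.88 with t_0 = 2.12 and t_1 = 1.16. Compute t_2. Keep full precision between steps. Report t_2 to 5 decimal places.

1.44892

f(t_0) = 1.602616, f(t_1) = -0.689980
t_2 = 1.160000 - (-0.689980)·(1.160000 - 2.120000)/(-0.689980 - (1.602616)) = 1.448922; f(t_2) = 0.040922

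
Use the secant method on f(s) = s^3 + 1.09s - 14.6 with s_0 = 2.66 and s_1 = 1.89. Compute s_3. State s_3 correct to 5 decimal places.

2.30695

f(s_0) = 7.120496, f(s_1) = -5.788631
s_2 = 1.890000 - (-5.788631)·(1.890000 - 2.660000)/(-5.788631 - (7.120496)) = 2.235279; f(s_2) = -0.995042
s_3 = 2.235279 - (-0.995042)·(2.235279 - 1.890000)/(-0.995042 - (-5.788631)) = 2.306951; f(s_3) = 0.192219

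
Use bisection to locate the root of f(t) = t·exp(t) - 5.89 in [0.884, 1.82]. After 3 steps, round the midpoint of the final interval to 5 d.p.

f(0.884000) = -3.750223, f(1.820000) = 5.342782 (opposite signs)
step 1: m = 1.352000, f(m) = -0.664320 < 0 → root in [1.352000, 1.820000]
step 2: m = 1.586000, f(m) = 1.856299 > 0 → root in [1.352000, 1.586000]
step 3: m = 1.469000, f(m) = 0.492641 > 0 → root in [1.352000, 1.469000]
Midpoint of [1.352000, 1.469000] = 1.410500

1.41050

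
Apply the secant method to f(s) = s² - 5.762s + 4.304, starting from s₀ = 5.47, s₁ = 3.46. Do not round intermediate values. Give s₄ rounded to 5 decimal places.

4.86902

f(s_0) = 2.706760, f(s_1) = -3.660920
s_2 = 3.460000 - (-3.660920)·(3.460000 - 5.470000)/(-3.660920 - (2.706760)) = 4.615593; f(s_2) = -0.987347
s_3 = 4.615593 - (-0.987347)·(4.615593 - 3.460000)/(-0.987347 - (-3.660920)) = 5.042352; f(s_3) = 0.675283
s_4 = 5.042352 - (0.675283)·(5.042352 - 4.615593)/(0.675283 - (-0.987347)) = 4.869023; f(s_4) = -0.043927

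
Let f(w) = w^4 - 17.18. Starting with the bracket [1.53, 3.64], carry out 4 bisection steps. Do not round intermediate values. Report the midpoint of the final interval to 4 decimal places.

f(1.530000) = -11.700187, f(3.640000) = 158.371900 (opposite signs)
step 1: m = 2.585000, f(m) = 27.472131 > 0 → root in [1.530000, 2.585000]
step 2: m = 2.057500, f(m) = 0.740882 > 0 → root in [1.530000, 2.057500]
step 3: m = 1.793750, f(m) = -6.827442 < 0 → root in [1.793750, 2.057500]
step 4: m = 1.925625, f(m) = -3.430501 < 0 → root in [1.925625, 2.057500]
Midpoint of [1.925625, 2.057500] = 1.991563

1.9916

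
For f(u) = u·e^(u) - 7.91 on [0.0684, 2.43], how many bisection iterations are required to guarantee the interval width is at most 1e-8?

28

Initial width b − a = 2.43 − 0.0684 = 2.361600.
After n steps the width is (b−a)/2^n; need (b−a)/2^n ≤ 1e-8.
So n ≥ log₂(2.361600/1e-8) = log₂(236160000.0000) ≈ 27.8152.
Hence n = 28.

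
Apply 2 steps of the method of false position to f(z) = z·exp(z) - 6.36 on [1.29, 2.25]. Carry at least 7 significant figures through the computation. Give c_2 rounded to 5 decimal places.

f(1.290000) = -1.673705, f(2.250000) = 14.987406
step 1: c = 1.386438, f(c) = -0.813455 < 0 → new bracket [1.386438, 2.250000]
step 2: c = 1.430895, f(c) = -0.375364 < 0 → new bracket [1.430895, 2.250000]

1.43090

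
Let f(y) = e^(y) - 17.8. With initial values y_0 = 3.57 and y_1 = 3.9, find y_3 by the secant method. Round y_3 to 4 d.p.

2.9903

Secant update: y_(k+1) = y_k − f(y_k)·(y_k − y_(k-1))/(f(y_k) − f(y_(k-1))).
f(y_0) = 17.716593, f(y_1) = 31.602449
y_2 = 3.900000 - (31.602449)·(3.900000 - 3.570000)/(31.602449 - (17.716593)) = 3.148962; f(y_2) = 5.511850
y_3 = 3.148962 - (5.511850)·(3.148962 - 3.900000)/(5.511850 - (31.602449)) = 2.990299; f(y_3) = 2.091628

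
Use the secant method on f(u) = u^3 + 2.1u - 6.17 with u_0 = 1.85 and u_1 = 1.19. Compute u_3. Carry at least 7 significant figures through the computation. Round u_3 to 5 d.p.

1.46692

f(u_0) = 4.046625, f(u_1) = -1.985841
u_2 = 1.190000 - (-1.985841)·(1.190000 - 1.850000)/(-1.985841 - (4.046625)) = 1.407267; f(u_2) = -0.427788
u_3 = 1.407267 - (-0.427788)·(1.407267 - 1.190000)/(-0.427788 - (-1.985841)) = 1.466921; f(u_3) = 0.067138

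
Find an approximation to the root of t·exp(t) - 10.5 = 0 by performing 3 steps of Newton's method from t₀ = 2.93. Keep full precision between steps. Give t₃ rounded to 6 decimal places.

f'(t) = (t + 1)·exp(t)
t_0 = 2.930000: f = 44.371957, f' = 73.599588 → t_1 = 2.930000 - (44.371957)/(73.599588) = 2.327117
t_1 = 2.327117: f = 13.349108, f' = 34.097459 → t_2 = 2.327117 - (13.349108)/(34.097459) = 1.935618
t_2 = 1.935618: f = 2.910592, f' = 20.338918 → t_3 = 1.935618 - (2.910592)/(20.338918) = 1.792514

1.792514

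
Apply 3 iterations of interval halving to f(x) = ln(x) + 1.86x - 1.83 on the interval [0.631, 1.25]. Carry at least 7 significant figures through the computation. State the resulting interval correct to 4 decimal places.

[0.9405, 1.0179]

f(0.631000) = -1.116789, f(1.250000) = 0.718144 (opposite signs)
step 1: m = 0.940500, f(m) = -0.142014 < 0 → root in [0.940500, 1.250000]
step 2: m = 1.095250, f(m) = 0.298148 > 0 → root in [0.940500, 1.095250]
step 3: m = 1.017875, f(m) = 0.080965 > 0 → root in [0.940500, 1.017875]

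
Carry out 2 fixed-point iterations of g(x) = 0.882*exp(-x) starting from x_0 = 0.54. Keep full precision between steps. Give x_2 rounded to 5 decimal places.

0.52753

x_1 = g(0.540000) = 0.513984
x_2 = g(0.513984) = 0.527531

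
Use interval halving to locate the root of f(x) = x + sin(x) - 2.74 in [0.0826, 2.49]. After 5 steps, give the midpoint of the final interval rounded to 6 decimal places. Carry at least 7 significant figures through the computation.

f(0.082600) = -2.574894, f(2.490000) = 0.356454 (opposite signs)
step 1: m = 1.286300, f(m) = -0.493897 < 0 → root in [1.286300, 2.490000]
step 2: m = 1.888150, f(m) = 0.098215 > 0 → root in [1.286300, 1.888150]
step 3: m = 1.587225, f(m) = -0.152910 < 0 → root in [1.587225, 1.888150]
step 4: m = 1.737688, f(m) = -0.016207 < 0 → root in [1.737688, 1.888150]
step 5: m = 1.812919, f(m) = 0.043750 > 0 → root in [1.737688, 1.812919]
Midpoint of [1.737688, 1.812919] = 1.775303

1.775303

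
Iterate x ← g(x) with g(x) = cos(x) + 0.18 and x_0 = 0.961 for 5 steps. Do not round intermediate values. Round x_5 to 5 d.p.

0.81631

x_1 = g(0.961000) = 0.752701
x_2 = g(0.752701) = 0.909845
x_3 = g(0.909845) = 0.793868
x_4 = g(0.793868) = 0.881093
x_5 = g(0.881093) = 0.816309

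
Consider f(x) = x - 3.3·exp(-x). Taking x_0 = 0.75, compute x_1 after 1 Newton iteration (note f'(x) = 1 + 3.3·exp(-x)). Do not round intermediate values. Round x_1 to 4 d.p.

Newton update: x ← x − f(x)/f'(x).
x_0 = 0.750000: f = -0.808810, f' = 2.558810 → x_1 = 0.750000 - (-0.808810)/(2.558810) = 1.066088

1.0661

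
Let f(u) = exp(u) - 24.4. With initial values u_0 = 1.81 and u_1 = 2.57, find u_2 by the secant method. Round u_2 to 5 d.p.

3.80846

f(u_0) = -18.289553, f(u_1) = -11.334176
u_2 = 2.570000 - (-11.334176)·(2.570000 - 1.810000)/(-11.334176 - (-18.289553)) = 3.808462; f(u_2) = 20.681072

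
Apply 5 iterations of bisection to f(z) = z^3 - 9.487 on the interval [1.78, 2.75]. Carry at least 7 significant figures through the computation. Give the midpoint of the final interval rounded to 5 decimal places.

2.12859

f(1.780000) = -3.847248, f(2.750000) = 11.309875 (opposite signs)
step 1: m = 2.265000, f(m) = 2.132960 > 0 → root in [1.780000, 2.265000]
step 2: m = 2.022500, f(m) = -1.213951 < 0 → root in [2.022500, 2.265000]
step 3: m = 2.143750, f(m) = 0.364955 > 0 → root in [2.022500, 2.143750]
step 4: m = 2.083125, f(m) = -0.447467 < 0 → root in [2.083125, 2.143750]
step 5: m = 2.113437, f(m) = -0.047082 < 0 → root in [2.113437, 2.143750]
Midpoint of [2.113437, 2.143750] = 2.128594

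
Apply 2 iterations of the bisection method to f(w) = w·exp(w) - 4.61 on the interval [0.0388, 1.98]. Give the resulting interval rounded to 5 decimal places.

[1.00940, 1.49470]

f(0.038800) = -4.569665, f(1.980000) = 9.730631 (opposite signs)
step 1: m = 1.009400, f(m) = -1.840253 < 0 → root in [1.009400, 1.980000]
step 2: m = 1.494700, f(m) = 2.053371 > 0 → root in [1.009400, 1.494700]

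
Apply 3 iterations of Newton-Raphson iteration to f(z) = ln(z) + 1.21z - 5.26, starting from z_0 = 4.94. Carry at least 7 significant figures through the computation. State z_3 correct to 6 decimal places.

Newton update: z ← z − f(z)/f'(z).
f'(z) = 1/z + 1.21
z_0 = 4.940000: f = 2.314765, f' = 1.412429 → z_1 = 4.940000 - (2.314765)/(1.412429) = 3.301146
z_1 = 3.301146: f = -0.071344, f' = 1.512925 → z_2 = 3.301146 - (-0.071344)/(1.512925) = 3.348302
z_2 = 3.348302: f = -0.000101, f' = 1.508659 → z_3 = 3.348302 - (-0.000101)/(1.508659) = 3.348369

3.348369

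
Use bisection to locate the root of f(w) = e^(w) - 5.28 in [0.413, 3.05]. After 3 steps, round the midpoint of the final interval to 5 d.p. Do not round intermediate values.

1.56669

f(0.413000) = -3.768655, f(3.050000) = 15.835344 (opposite signs)
step 1: m = 1.731500, f(m) = 0.369121 > 0 → root in [0.413000, 1.731500]
step 2: m = 1.072250, f(m) = -2.358054 < 0 → root in [1.072250, 1.731500]
step 3: m = 1.401875, f(m) = -1.217189 < 0 → root in [1.401875, 1.731500]
Midpoint of [1.401875, 1.731500] = 1.566688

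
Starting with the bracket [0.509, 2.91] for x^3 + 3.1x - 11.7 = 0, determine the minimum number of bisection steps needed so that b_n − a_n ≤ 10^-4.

Initial width b − a = 2.91 − 0.509 = 2.401000.
After n steps the width is (b−a)/2^n; need (b−a)/2^n ≤ 10^-4.
So n ≥ log₂(2.401000/10^-4) = log₂(24010.0000) ≈ 14.5513.
Hence n = 15.

15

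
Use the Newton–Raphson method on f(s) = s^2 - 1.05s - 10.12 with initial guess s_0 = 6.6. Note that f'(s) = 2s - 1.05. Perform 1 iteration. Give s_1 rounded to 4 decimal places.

s_0 = 6.600000: f = 26.510000, f' = 12.150000 → s_1 = 6.600000 - (26.510000)/(12.150000) = 4.418107

4.4181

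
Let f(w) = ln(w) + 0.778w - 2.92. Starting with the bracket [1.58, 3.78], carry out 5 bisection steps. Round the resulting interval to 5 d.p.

[2.54250, 2.61125]

f(1.580000) = -1.233335, f(3.780000) = 1.350564 (opposite signs)
step 1: m = 2.680000, f(m) = 0.150857 > 0 → root in [1.580000, 2.680000]
step 2: m = 2.130000, f(m) = -0.506738 < 0 → root in [2.130000, 2.680000]
step 3: m = 2.405000, f(m) = -0.171360 < 0 → root in [2.405000, 2.680000]
step 4: m = 2.542500, f(m) = -0.008787 < 0 → root in [2.542500, 2.680000]
step 5: m = 2.611250, f(m) = 0.071382 > 0 → root in [2.542500, 2.611250]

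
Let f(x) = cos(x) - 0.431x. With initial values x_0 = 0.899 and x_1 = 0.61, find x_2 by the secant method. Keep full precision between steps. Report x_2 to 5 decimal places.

1.10997

f(x_0) = 0.234924, f(x_1) = 0.556738
x_2 = 0.610000 - (0.556738)·(0.610000 - 0.899000)/(0.556738 - (0.234924)) = 1.109970; f(x_2) = -0.033708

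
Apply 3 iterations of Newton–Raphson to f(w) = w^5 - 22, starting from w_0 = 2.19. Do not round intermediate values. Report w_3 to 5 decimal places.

f'(w) = 5w^4
w_0 = 2.190000: f = 28.375640, f' = 115.012876 → w_1 = 2.190000 - (28.375640)/(115.012876) = 1.943283
w_1 = 1.943283: f = 5.712785, f' = 71.304042 → w_2 = 1.943283 - (5.712785)/(71.304042) = 1.863164
w_2 = 1.863164: f = 0.452035, f' = 60.252432 → w_3 = 1.863164 - (0.452035)/(60.252432) = 1.855662

1.85566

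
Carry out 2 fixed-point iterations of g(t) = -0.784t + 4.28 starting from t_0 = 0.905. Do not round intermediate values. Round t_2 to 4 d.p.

t_1 = g(0.905000) = 3.570480
t_2 = g(3.570480) = 1.480744

1.4807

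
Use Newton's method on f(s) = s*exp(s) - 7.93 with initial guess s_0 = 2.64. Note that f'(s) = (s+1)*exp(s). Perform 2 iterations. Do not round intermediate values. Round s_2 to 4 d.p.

s_0 = 2.640000: f = 29.064858, f' = 51.008061 → s_1 = 2.640000 - (29.064858)/(51.008061) = 2.070191
s_1 = 2.070191: f = 8.479029, f' = 24.335365 → s_2 = 2.070191 - (8.479029)/(24.335365) = 1.721767

1.7218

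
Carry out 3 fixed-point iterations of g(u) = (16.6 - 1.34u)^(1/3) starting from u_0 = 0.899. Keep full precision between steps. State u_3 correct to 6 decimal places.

2.376851

u_1 = g(0.899000) = 2.487691
u_2 = g(2.487691) = 2.367293
u_3 = g(2.367293) = 2.376851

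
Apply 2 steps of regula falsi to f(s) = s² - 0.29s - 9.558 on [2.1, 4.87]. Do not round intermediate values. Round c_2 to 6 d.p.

False-position update: c = (a·f(b) − b·f(a))/(f(b) − f(a)); replace the endpoint whose sign matches f(c).
f(2.100000) = -5.757000, f(4.870000) = 12.746600
step 1: c = 2.961826, f(c) = -1.644514 < 0 → new bracket [2.961826, 4.870000]
step 2: c = 3.179879, f(c) = -0.368535 < 0 → new bracket [3.179879, 4.870000]

3.179879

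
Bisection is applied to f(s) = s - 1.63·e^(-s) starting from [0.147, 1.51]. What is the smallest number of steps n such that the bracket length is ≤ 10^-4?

14

Initial width b − a = 1.51 − 0.147 = 1.363000.
After n steps the width is (b−a)/2^n; need (b−a)/2^n ≤ 10^-4.
So n ≥ log₂(1.363000/10^-4) = log₂(13630.0000) ≈ 13.7345.
Hence n = 14.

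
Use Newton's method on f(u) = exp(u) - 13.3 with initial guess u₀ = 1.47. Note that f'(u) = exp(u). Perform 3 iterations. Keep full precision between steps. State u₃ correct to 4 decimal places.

Newton update: u ← u − f(u)/f'(u).
u_0 = 1.470000: f = -8.950765, f' = 4.349235 → u_1 = 1.470000 - (-8.950765)/(4.349235) = 3.528009
u_1 = 3.528009: f = 20.756093, f' = 34.056093 → u_2 = 3.528009 - (20.756093)/(34.056093) = 2.918541
u_2 = 2.918541: f = 5.214258, f' = 18.514258 → u_3 = 2.918541 - (5.214258)/(18.514258) = 2.636906

2.6369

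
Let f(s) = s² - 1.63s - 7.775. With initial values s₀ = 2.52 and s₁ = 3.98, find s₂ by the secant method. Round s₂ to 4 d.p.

Secant update: s_(k+1) = s_k − f(s_k)·(s_k − s_(k-1))/(f(s_k) − f(s_(k-1))).
f(s_0) = -5.532200, f(s_1) = 1.578000
s_2 = 3.980000 - (1.578000)·(3.980000 - 2.520000)/(1.578000 - (-5.532200)) = 3.655975; f(s_2) = -0.368084

3.6560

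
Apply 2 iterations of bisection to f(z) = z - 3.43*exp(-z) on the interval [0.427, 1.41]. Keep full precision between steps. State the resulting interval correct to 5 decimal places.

[0.91850, 1.16425]

f(0.427000) = -1.810950, f(1.410000) = 0.572589 (opposite signs)
step 1: m = 0.918500, f(m) = -0.450472 < 0 → root in [0.918500, 1.410000]
step 2: m = 1.164250, f(m) = 0.093553 > 0 → root in [0.918500, 1.164250]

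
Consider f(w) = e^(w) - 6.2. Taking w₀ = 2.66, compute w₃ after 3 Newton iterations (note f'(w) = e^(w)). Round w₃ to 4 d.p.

Newton update: w ← w − f(w)/f'(w).
w_0 = 2.660000: f = 8.096289, f' = 14.296289 → w_1 = 2.660000 - (8.096289)/(14.296289) = 2.093679
w_1 = 2.093679: f = 1.914714, f' = 8.114714 → w_2 = 2.093679 - (1.914714)/(8.114714) = 1.857723
w_2 = 1.857723: f = 0.209127, f' = 6.409127 → w_3 = 1.857723 - (0.209127)/(6.409127) = 1.825094

1.8251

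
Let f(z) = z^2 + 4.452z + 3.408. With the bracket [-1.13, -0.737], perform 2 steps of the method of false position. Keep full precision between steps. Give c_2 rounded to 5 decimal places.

-0.98345

f(-1.130000) = -0.345860, f(-0.737000) = 0.670045
step 1: c = -0.996205, f(c) = -0.034680 < 0 → new bracket [-0.996205, -0.737000]
step 2: c = -0.983449, f(c) = -0.003144 < 0 → new bracket [-0.983449, -0.737000]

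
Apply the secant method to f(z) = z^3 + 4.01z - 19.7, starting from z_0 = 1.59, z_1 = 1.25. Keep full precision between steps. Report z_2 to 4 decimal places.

2.5123

Secant update: z_(k+1) = z_k − f(z_k)·(z_k − z_(k-1))/(f(z_k) − f(z_(k-1))).
f(z_0) = -9.304421, f(z_1) = -12.734375
z_2 = 1.250000 - (-12.734375)·(1.250000 - 1.590000)/(-12.734375 - (-9.304421)) = 2.512316; f(z_2) = 6.231463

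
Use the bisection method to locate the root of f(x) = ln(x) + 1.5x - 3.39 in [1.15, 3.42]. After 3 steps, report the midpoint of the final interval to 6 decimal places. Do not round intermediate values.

1.859375

f(1.150000) = -1.525238, f(3.420000) = 2.969641 (opposite signs)
step 1: m = 2.285000, f(m) = 0.863866 > 0 → root in [1.150000, 2.285000]
step 2: m = 1.717500, f(m) = -0.272880 < 0 → root in [1.717500, 2.285000]
step 3: m = 2.001250, f(m) = 0.305647 > 0 → root in [1.717500, 2.001250]
Midpoint of [1.717500, 2.001250] = 1.859375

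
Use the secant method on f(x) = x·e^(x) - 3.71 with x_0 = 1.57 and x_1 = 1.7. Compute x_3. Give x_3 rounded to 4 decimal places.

1.2022

f(x_0) = 3.836438, f(x_1) = 5.595711
x_2 = 1.700000 - (5.595711)·(1.700000 - 1.570000)/(5.595711 - (3.836438)) = 1.286510; f(x_2) = 0.947331
x_3 = 1.286510 - (0.947331)·(1.286510 - 1.700000)/(0.947331 - (5.595711)) = 1.202241; f(x_3) = 0.290537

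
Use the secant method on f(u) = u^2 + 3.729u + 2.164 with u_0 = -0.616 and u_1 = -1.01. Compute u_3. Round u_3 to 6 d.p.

f(u_0) = 0.246392, f(u_1) = -0.582190
u_2 = -1.010000 - (-0.582190)·(-1.010000 - -0.616000)/(-0.582190 - (0.246392)) = -0.733162; f(u_2) = -0.032435
u_3 = -0.733162 - (-0.032435)·(-0.733162 - -1.010000)/(-0.032435 - (-0.582190)) = -0.716829; f(u_3) = 0.004788

-0.716829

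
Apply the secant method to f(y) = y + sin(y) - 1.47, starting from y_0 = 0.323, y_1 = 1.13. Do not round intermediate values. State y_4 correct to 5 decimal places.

0.77227

f(y_0) = -0.829587, f(y_1) = 0.564412
y_2 = 1.130000 - (0.564412)·(1.130000 - 0.323000)/(0.564412 - (-0.829587)) = 0.803256; f(y_2) = 0.052877
y_3 = 0.803256 - (0.052877)·(0.803256 - 1.130000)/(0.052877 - (0.564412)) = 0.769481; f(y_3) = -0.004757
y_4 = 0.769481 - (-0.004757)·(0.769481 - 0.803256)/(-0.004757 - (0.052877)) = 0.772268; f(y_4) = 0.000030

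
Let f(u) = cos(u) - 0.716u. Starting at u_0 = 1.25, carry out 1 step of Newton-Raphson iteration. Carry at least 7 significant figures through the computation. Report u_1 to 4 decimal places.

f'(u) = -sin(u) - 0.716
u_0 = 1.250000: f = -0.579678, f' = -1.664985 → u_1 = 1.250000 - (-0.579678)/(-1.664985) = 0.901842

0.9018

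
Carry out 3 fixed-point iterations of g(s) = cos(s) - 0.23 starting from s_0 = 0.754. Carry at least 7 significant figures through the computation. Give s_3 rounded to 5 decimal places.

s_1 = g(0.754000) = 0.498956
s_2 = g(0.498956) = 0.648082
s_3 = g(0.648082) = 0.567243

0.56724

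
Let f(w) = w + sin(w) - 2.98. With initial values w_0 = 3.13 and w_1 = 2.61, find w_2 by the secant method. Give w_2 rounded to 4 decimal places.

f(w_0) = 0.161592, f(w_1) = 0.136907
w_2 = 2.610000 - (0.136907)·(2.610000 - 3.130000)/(0.136907 - (0.161592)) = -0.273938; f(w_2) = -3.524462

-0.2739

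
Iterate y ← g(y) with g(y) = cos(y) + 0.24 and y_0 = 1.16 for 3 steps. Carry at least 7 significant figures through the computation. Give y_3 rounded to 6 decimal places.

y_1 = g(1.160000) = 0.639340
y_2 = g(0.639340) = 1.042490
y_3 = g(1.042490) = 0.744071

0.744071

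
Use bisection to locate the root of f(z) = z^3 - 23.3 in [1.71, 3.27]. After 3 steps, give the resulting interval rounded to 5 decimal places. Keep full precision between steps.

f(1.710000) = -18.299789, f(3.270000) = 11.665783 (opposite signs)
step 1: m = 2.490000, f(m) = -7.861751 < 0 → root in [2.490000, 3.270000]
step 2: m = 2.880000, f(m) = 0.587872 > 0 → root in [2.490000, 2.880000]
step 3: m = 2.685000, f(m) = -3.943231 < 0 → root in [2.685000, 2.880000]

[2.68500, 2.88000]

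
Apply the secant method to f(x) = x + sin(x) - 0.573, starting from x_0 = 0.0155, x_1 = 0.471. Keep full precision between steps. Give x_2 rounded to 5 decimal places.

0.29172

f(x_0) = -0.542001, f(x_1) = 0.351778
x_2 = 0.471000 - (0.351778)·(0.471000 - 0.015500)/(0.351778 - (-0.542001)) = 0.291722; f(x_2) = 0.006324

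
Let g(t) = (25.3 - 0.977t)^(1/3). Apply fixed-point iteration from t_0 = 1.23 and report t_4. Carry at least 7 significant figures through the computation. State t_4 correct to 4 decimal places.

2.8248

t_1 = g(1.230000) = 2.888432
t_2 = g(2.888432) = 2.822188
t_3 = g(2.822188) = 2.824894
t_4 = g(2.824894) = 2.824783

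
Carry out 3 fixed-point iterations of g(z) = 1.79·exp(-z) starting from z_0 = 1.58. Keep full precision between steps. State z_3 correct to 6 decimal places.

z_1 = g(1.580000) = 0.368695
z_2 = g(0.368695) = 1.238028
z_3 = g(1.238028) = 0.519020

0.519020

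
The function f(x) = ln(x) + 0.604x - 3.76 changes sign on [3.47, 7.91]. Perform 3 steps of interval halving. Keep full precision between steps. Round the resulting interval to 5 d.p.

f(3.470000) = -0.419965, f(7.910000) = 3.085768 (opposite signs)
step 1: m = 5.690000, f(m) = 1.415470 > 0 → root in [3.470000, 5.690000]
step 2: m = 4.580000, f(m) = 0.528019 > 0 → root in [3.470000, 4.580000]
step 3: m = 4.025000, f(m) = 0.063625 > 0 → root in [3.470000, 4.025000]

[3.47000, 4.02500]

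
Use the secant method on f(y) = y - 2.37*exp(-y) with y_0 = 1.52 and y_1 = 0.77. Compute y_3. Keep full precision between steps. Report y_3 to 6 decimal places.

0.933511

Secant update: y_(k+1) = y_k − f(y_k)·(y_k − y_(k-1))/(f(y_k) − f(y_(k-1))).
f(y_0) = 1.001653, f(y_1) = -0.327341
y_2 = 0.770000 - (-0.327341)·(0.770000 - 1.520000)/(-0.327341 - (1.001653)) = 0.954731; f(y_2) = 0.042480
y_3 = 0.954731 - (0.042480)·(0.954731 - 0.770000)/(0.042480 - (-0.327341)) = 0.933511; f(y_3) = 0.001696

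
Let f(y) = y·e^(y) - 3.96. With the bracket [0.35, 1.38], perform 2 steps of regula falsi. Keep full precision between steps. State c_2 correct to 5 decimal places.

False-position update: c = (a·f(b) − b·f(a))/(f(b) − f(a)); replace the endpoint whose sign matches f(c).
f(0.350000) = -3.463326, f(1.380000) = 1.525364
step 1: c = 1.065063, f(c) = -0.870231 < 0 → new bracket [1.065063, 1.380000]
step 2: c = 1.179468, f(c) = -0.123613 < 0 → new bracket [1.179468, 1.380000]

1.17947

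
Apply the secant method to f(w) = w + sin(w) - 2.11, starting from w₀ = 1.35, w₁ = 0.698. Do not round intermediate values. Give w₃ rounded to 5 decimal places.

f(w_0) = 0.215723, f(w_1) = -0.769313
w_2 = 0.698000 - (-0.769313)·(0.698000 - 1.350000)/(-0.769313 - (0.215723)) = 1.207212; f(w_2) = 0.031840
w_3 = 1.207212 - (0.031840)·(1.207212 - 0.698000)/(0.031840 - (-0.769313)) = 1.186974; f(w_3) = 0.004215

1.18697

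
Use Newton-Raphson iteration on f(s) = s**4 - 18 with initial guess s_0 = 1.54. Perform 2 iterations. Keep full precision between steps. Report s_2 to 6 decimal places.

2.121156

f'(s) = 4s**3
s_0 = 1.540000: f = -12.375513, f' = 14.609056 → s_1 = 1.540000 - (-12.375513)/(14.609056) = 2.387112
s_1 = 2.387112: f = 14.470690, f' = 54.409988 → s_2 = 2.387112 - (14.470690)/(54.409988) = 2.121156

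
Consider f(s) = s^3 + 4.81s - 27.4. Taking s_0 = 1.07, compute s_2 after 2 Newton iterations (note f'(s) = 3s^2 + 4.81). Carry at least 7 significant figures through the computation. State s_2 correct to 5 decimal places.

s_0 = 1.070000: f = -21.028257, f' = 8.244700 → s_1 = 1.070000 - (-21.028257)/(8.244700) = 3.620518
s_1 = 3.620518: f = 37.472993, f' = 44.134455 → s_2 = 3.620518 - (37.472993)/(44.134455) = 2.771454

2.77145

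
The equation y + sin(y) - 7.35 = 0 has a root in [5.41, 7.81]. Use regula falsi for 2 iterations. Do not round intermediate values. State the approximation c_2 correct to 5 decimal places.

6.83608

f(5.410000) = -2.706379, f(7.810000) = 1.459033
step 1: c = 6.969344, f(c) = 0.252914 > 0 → new bracket [5.410000, 6.969344]
step 2: c = 6.836076, f(c) = 0.011225 > 0 → new bracket [5.410000, 6.836076]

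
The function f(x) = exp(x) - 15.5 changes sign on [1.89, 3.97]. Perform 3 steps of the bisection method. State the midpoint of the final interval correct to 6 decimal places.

2.800000

f(1.890000) = -8.880631, f(3.970000) = 37.484531 (opposite signs)
step 1: m = 2.930000, f(m) = 3.227630 > 0 → root in [1.890000, 2.930000]
step 2: m = 2.410000, f(m) = -4.366039 < 0 → root in [2.410000, 2.930000]
step 3: m = 2.670000, f(m) = -1.060031 < 0 → root in [2.670000, 2.930000]
Midpoint of [2.670000, 2.930000] = 2.800000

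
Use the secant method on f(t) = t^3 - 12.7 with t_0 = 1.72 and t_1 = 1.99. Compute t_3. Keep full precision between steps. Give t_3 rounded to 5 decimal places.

2.31389

Secant update: t_(k+1) = t_k − f(t_k)·(t_k − t_(k-1))/(f(t_k) − f(t_(k-1))).
f(t_0) = -7.611552, f(t_1) = -4.819401
t_2 = 1.990000 - (-4.819401)·(1.990000 - 1.720000)/(-4.819401 - (-7.611552)) = 2.456034; f(t_2) = 2.115056
t_3 = 2.456034 - (2.115056)·(2.456034 - 1.990000)/(2.115056 - (-4.819401)) = 2.313891; f(t_3) = -0.311220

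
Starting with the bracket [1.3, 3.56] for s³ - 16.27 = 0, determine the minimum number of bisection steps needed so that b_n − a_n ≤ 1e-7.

25

Initial width b − a = 3.56 − 1.3 = 2.260000.
After n steps the width is (b−a)/2^n; need (b−a)/2^n ≤ 1e-7.
So n ≥ log₂(2.260000/1e-7) = log₂(22600000.0000) ≈ 24.4298.
Hence n = 25.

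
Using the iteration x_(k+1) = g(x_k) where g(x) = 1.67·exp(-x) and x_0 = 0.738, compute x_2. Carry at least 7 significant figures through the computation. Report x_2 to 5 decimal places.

x_1 = g(0.738000) = 0.798375
x_2 = g(0.798375) = 0.751599

0.75160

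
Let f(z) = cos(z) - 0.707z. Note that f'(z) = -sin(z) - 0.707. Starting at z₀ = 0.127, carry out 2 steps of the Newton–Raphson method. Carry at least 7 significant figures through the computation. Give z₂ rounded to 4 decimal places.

z_0 = 0.127000: f = 0.902157, f' = -0.833659 → z_1 = 0.127000 - (0.902157)/(-0.833659) = 1.209166
z_1 = 1.209166: f = -0.501081, f' = -1.642321 → z_2 = 1.209166 - (-0.501081)/(-1.642321) = 0.904061

0.9041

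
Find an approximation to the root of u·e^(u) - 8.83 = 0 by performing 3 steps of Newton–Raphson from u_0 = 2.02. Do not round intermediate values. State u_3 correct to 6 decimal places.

1.667089

f'(u) = (u + 1)·e^(u)
u_0 = 2.020000: f = 6.397416, f' = 22.765741 → u_1 = 2.020000 - (6.397416)/(22.765741) = 1.738989
u_1 = 1.738989: f = 1.067611, f' = 15.589199 → u_2 = 1.738989 - (1.067611)/(15.589199) = 1.670505
u_2 = 1.670505: f = 0.048490, f' = 14.193342 → u_3 = 1.670505 - (0.048490)/(14.193342) = 1.667089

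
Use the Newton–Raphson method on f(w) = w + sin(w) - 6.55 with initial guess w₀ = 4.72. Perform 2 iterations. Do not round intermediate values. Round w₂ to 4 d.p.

Newton update: w ← w − f(w)/f'(w).
f'(w) = 1 + cos(w)
w_0 = 4.720000: f = -2.829971, f' = 1.007611 → w_1 = 4.720000 - (-2.829971)/(1.007611) = 7.528595
w_1 = 7.528595: f = 1.926122, f' = 1.319675 → w_2 = 7.528595 - (1.926122)/(1.319675) = 6.069052

6.0691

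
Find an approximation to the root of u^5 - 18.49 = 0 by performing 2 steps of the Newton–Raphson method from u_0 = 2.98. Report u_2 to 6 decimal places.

2.050616

Newton update: u ← u − f(u)/f'(u).
f'(u) = 5u^4
u_0 = 2.980000: f = 216.517282, f' = 394.307521 → u_1 = 2.980000 - (216.517282)/(394.307521) = 2.430892
u_1 = 2.430892: f = 66.394544, f' = 174.595442 → u_2 = 2.430892 - (66.394544)/(174.595442) = 2.050616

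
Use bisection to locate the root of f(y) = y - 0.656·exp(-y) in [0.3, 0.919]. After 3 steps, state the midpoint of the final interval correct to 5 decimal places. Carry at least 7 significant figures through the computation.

0.41606

f(0.300000) = -0.185977, f(0.919000) = 0.657310 (opposite signs)
step 1: m = 0.609500, f(m) = 0.252884 > 0 → root in [0.300000, 0.609500]
step 2: m = 0.454750, f(m) = 0.038448 > 0 → root in [0.300000, 0.454750]
step 3: m = 0.377375, f(m) = -0.072417 < 0 → root in [0.377375, 0.454750]
Midpoint of [0.377375, 0.454750] = 0.416063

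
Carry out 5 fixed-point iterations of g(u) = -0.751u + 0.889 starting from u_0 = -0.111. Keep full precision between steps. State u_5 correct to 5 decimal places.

0.65551

u_1 = g(-0.111000) = 0.972361
u_2 = g(0.972361) = 0.158757
u_3 = g(0.158757) = 0.769774
u_4 = g(0.769774) = 0.310900
u_5 = g(0.310900) = 0.655514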